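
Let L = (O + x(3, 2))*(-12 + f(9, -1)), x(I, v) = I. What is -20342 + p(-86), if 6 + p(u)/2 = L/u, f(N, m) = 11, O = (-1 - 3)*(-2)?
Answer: -875211/43 ≈ -20354.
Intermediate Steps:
O = 8 (O = -4*(-2) = 8)
L = -11 (L = (8 + 3)*(-12 + 11) = 11*(-1) = -11)
p(u) = -12 - 22/u (p(u) = -12 + 2*(-11/u) = -12 - 22/u)
-20342 + p(-86) = -20342 + (-12 - 22/(-86)) = -20342 + (-12 - 22*(-1/86)) = -20342 + (-12 + 11/43) = -20342 - 505/43 = -875211/43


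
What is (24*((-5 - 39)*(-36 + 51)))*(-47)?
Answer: 744480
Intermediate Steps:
(24*((-5 - 39)*(-36 + 51)))*(-47) = (24*(-44*15))*(-47) = (24*(-660))*(-47) = -15840*(-47) = 744480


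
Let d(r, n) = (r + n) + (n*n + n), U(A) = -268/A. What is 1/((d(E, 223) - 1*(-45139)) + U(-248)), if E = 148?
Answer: 62/5918711 ≈ 1.0475e-5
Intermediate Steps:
d(r, n) = r + n**2 + 2*n (d(r, n) = (n + r) + (n**2 + n) = (n + r) + (n + n**2) = r + n**2 + 2*n)
1/((d(E, 223) - 1*(-45139)) + U(-248)) = 1/(((148 + 223**2 + 2*223) - 1*(-45139)) - 268/(-248)) = 1/(((148 + 49729 + 446) + 45139) - 268*(-1/248)) = 1/((50323 + 45139) + 67/62) = 1/(95462 + 67/62) = 1/(5918711/62) = 62/5918711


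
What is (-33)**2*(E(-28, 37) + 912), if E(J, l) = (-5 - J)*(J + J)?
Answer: -409464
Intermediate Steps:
E(J, l) = 2*J*(-5 - J) (E(J, l) = (-5 - J)*(2*J) = 2*J*(-5 - J))
(-33)**2*(E(-28, 37) + 912) = (-33)**2*(-2*(-28)*(5 - 28) + 912) = 1089*(-2*(-28)*(-23) + 912) = 1089*(-1288 + 912) = 1089*(-376) = -409464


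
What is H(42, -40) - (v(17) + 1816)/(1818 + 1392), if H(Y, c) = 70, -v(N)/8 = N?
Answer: 7434/107 ≈ 69.477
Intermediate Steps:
v(N) = -8*N
H(42, -40) - (v(17) + 1816)/(1818 + 1392) = 70 - (-8*17 + 1816)/(1818 + 1392) = 70 - (-136 + 1816)/3210 = 70 - 1680/3210 = 70 - 1*56/107 = 70 - 56/107 = 7434/107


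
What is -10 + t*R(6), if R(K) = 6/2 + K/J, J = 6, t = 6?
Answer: 14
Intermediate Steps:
R(K) = 3 + K/6 (R(K) = 6/2 + K/6 = 6*(½) + K*(⅙) = 3 + K/6)
-10 + t*R(6) = -10 + 6*(3 + (⅙)*6) = -10 + 6*(3 + 1) = -10 + 6*4 = -10 + 24 = 14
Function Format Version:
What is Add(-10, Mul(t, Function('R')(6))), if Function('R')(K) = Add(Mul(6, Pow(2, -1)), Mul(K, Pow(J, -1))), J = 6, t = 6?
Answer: 14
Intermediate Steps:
Function('R')(K) = Add(3, Mul(Rational(1, 6), K)) (Function('R')(K) = Add(Mul(6, Pow(2, -1)), Mul(K, Pow(6, -1))) = Add(Mul(6, Rational(1, 2)), Mul(K, Rational(1, 6))) = Add(3, Mul(Rational(1, 6), K)))
Add(-10, Mul(t, Function('R')(6))) = Add(-10, Mul(6, Add(3, Mul(Rational(1, 6), 6)))) = Add(-10, Mul(6, Add(3, 1))) = Add(-10, Mul(6, 4)) = Add(-10, 24) = 14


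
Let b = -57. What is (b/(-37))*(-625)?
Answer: -35625/37 ≈ -962.84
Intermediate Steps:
(b/(-37))*(-625) = -57/(-37)*(-625) = -57*(-1/37)*(-625) = (57/37)*(-625) = -35625/37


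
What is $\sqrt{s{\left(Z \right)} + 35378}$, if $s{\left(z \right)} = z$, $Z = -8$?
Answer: $3 \sqrt{3930} \approx 188.07$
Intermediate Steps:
$\sqrt{s{\left(Z \right)} + 35378} = \sqrt{-8 + 35378} = \sqrt{35370} = 3 \sqrt{3930}$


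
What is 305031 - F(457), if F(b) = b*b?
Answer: 96182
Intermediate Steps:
F(b) = b²
305031 - F(457) = 305031 - 1*457² = 305031 - 1*208849 = 305031 - 208849 = 96182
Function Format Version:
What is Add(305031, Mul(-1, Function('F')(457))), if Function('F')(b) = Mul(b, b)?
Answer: 96182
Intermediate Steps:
Function('F')(b) = Pow(b, 2)
Add(305031, Mul(-1, Function('F')(457))) = Add(305031, Mul(-1, Pow(457, 2))) = Add(305031, Mul(-1, 208849)) = Add(305031, -208849) = 96182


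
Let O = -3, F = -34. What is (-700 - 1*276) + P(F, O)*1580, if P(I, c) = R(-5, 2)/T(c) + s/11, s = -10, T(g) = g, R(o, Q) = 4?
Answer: -149128/33 ≈ -4519.0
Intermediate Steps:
P(I, c) = -10/11 + 4/c (P(I, c) = 4/c - 10/11 = -10/11 + 4/c)
(-700 - 1*276) + P(F, O)*1580 = (-700 - 1*276) + (-10/11 + 4/(-3))*1580 = (-700 - 276) + (-10/11 + 4*(-1/3))*1580 = -976 + (-10/11 - 4/3)*1580 = -976 - 74/33*1580 = -976 - 116920/33 = -149128/33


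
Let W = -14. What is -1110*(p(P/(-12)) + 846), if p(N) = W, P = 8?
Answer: -923520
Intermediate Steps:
p(N) = -14
-1110*(p(P/(-12)) + 846) = -1110*(-14 + 846) = -1110*832 = -923520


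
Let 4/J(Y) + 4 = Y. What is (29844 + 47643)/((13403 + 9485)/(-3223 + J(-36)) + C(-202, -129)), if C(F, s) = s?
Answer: -2497483497/4386679 ≈ -569.33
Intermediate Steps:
J(Y) = 4/(-4 + Y)
(29844 + 47643)/((13403 + 9485)/(-3223 + J(-36)) + C(-202, -129)) = (29844 + 47643)/((13403 + 9485)/(-3223 + 4/(-4 - 36)) - 129) = 77487/(22888/(-3223 + 4/(-40)) - 129) = 77487/(22888/(-3223 + 4*(-1/40)) - 129) = 77487/(22888/(-3223 - 1/10) - 129) = 77487/(22888/(-32231/10) - 129) = 77487/(22888*(-10/32231) - 129) = 77487/(-228880/32231 - 129) = 77487/(-4386679/32231) = 77487*(-32231/4386679) = -2497483497/4386679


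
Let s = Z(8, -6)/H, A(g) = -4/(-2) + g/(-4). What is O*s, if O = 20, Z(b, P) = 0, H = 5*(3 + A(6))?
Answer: 0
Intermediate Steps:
A(g) = 2 - g/4 (A(g) = -4*(-1/2) + g*(-1/4) = 2 - g/4)
H = 35/2 (H = 5*(3 + (2 - 1/4*6)) = 5*(3 + (2 - 3/2)) = 5*(3 + 1/2) = 5*(7/2) = 35/2 ≈ 17.500)
s = 0 (s = 0/(35/2) = 0*(2/35) = 0)
O*s = 20*0 = 0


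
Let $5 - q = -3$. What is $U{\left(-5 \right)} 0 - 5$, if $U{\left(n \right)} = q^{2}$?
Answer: $-5$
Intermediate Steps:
$q = 8$ ($q = 5 - -3 = 5 + 3 = 8$)
$U{\left(n \right)} = 64$ ($U{\left(n \right)} = 8^{2} = 64$)
$U{\left(-5 \right)} 0 - 5 = 64 \cdot 0 - 5 = 0 - 5 = -5$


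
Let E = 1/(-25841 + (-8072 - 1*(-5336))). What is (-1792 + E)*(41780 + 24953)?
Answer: -3417395929005/28577 ≈ -1.1959e+8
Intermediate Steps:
E = -1/28577 (E = 1/(-25841 + (-8072 + 5336)) = 1/(-25841 - 2736) = 1/(-28577) = -1/28577 ≈ -3.4993e-5)
(-1792 + E)*(41780 + 24953) = (-1792 - 1/28577)*(41780 + 24953) = -51209985/28577*66733 = -3417395929005/28577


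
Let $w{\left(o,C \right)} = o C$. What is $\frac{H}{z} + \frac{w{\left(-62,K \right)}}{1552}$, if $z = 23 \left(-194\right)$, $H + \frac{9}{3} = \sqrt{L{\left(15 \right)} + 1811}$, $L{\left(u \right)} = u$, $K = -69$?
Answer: $\frac{49209}{17848} - \frac{\sqrt{1826}}{4462} \approx 2.7475$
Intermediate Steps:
$w{\left(o,C \right)} = C o$
$H = -3 + \sqrt{1826}$ ($H = -3 + \sqrt{15 + 1811} = -3 + \sqrt{1826} \approx 39.732$)
$z = -4462$
$\frac{H}{z} + \frac{w{\left(-62,K \right)}}{1552} = \frac{-3 + \sqrt{1826}}{-4462} + \frac{\left(-69\right) \left(-62\right)}{1552} = \left(-3 + \sqrt{1826}\right) \left(- \frac{1}{4462}\right) + 4278 \cdot \frac{1}{1552} = \left(\frac{3}{4462} - \frac{\sqrt{1826}}{4462}\right) + \frac{2139}{776} = \frac{49209}{17848} - \frac{\sqrt{1826}}{4462}$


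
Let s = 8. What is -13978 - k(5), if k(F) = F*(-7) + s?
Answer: -13951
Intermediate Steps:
k(F) = 8 - 7*F (k(F) = F*(-7) + 8 = -7*F + 8 = 8 - 7*F)
-13978 - k(5) = -13978 - (8 - 7*5) = -13978 - (8 - 35) = -13978 - 1*(-27) = -13978 + 27 = -13951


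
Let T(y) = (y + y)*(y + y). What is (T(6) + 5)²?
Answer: 22201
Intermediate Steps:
T(y) = 4*y² (T(y) = (2*y)*(2*y) = 4*y²)
(T(6) + 5)² = (4*6² + 5)² = (4*36 + 5)² = (144 + 5)² = 149² = 22201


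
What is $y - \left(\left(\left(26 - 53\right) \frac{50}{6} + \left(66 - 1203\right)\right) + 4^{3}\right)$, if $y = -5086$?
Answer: $-3788$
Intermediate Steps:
$y - \left(\left(\left(26 - 53\right) \frac{50}{6} + \left(66 - 1203\right)\right) + 4^{3}\right) = -5086 - \left(\left(\left(26 - 53\right) \frac{50}{6} + \left(66 - 1203\right)\right) + 4^{3}\right) = -5086 - \left(\left(- 27 \cdot 50 \cdot \frac{1}{6} + \left(66 - 1203\right)\right) + 64\right) = -5086 - \left(\left(\left(-27\right) \frac{25}{3} - 1137\right) + 64\right) = -5086 - \left(\left(-225 - 1137\right) + 64\right) = -5086 - \left(-1362 + 64\right) = -5086 - -1298 = -5086 + 1298 = -3788$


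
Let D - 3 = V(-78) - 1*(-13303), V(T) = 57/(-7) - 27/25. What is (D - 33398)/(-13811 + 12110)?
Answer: 3517714/297675 ≈ 11.817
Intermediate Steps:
V(T) = -1614/175 (V(T) = 57*(-⅐) - 27*1/25 = -57/7 - 27/25 = -1614/175)
D = 2326936/175 (D = 3 + (-1614/175 - 1*(-13303)) = 3 + (-1614/175 + 13303) = 3 + 2326411/175 = 2326936/175 ≈ 13297.)
(D - 33398)/(-13811 + 12110) = (2326936/175 - 33398)/(-13811 + 12110) = -3517714/175/(-1701) = -3517714/175*(-1/1701) = 3517714/297675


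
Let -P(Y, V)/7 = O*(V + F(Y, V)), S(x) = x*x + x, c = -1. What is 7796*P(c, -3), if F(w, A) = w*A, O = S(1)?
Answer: 0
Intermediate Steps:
S(x) = x + x**2 (S(x) = x**2 + x = x + x**2)
O = 2 (O = 1*(1 + 1) = 1*2 = 2)
F(w, A) = A*w
P(Y, V) = -14*V - 14*V*Y (P(Y, V) = -14*(V + V*Y) = -7*(2*V + 2*V*Y) = -14*V - 14*V*Y)
7796*P(c, -3) = 7796*(14*(-3)*(-1 - 1*(-1))) = 7796*(14*(-3)*(-1 + 1)) = 7796*(14*(-3)*0) = 7796*0 = 0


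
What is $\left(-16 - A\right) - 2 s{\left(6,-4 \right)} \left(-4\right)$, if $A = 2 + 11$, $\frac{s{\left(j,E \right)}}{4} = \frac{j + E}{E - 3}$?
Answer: $- \frac{267}{7} \approx -38.143$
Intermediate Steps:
$s{\left(j,E \right)} = \frac{4 \left(E + j\right)}{-3 + E}$ ($s{\left(j,E \right)} = 4 \frac{j + E}{E - 3} = 4 \frac{E + j}{-3 + E} = \frac{4 \left(E + j\right)}{-3 + E}$)
$A = 13$
$\left(-16 - A\right) - 2 s{\left(6,-4 \right)} \left(-4\right) = \left(-16 - 13\right) - 2 \frac{4 \left(-4 + 6\right)}{-3 - 4} \left(-4\right) = \left(-16 - 13\right) - 2 \cdot 4 \frac{1}{-7} \cdot 2 \left(-4\right) = -29 - 2 \cdot 4 \left(- \frac{1}{7}\right) 2 \left(-4\right) = -29 - 2 \left(\left(- \frac{8}{7}\right) \left(-4\right)\right) = -29 - \frac{64}{7} = - \frac{267}{7}$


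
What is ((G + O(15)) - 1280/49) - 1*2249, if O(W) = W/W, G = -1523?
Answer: -186059/49 ≈ -3797.1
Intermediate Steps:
O(W) = 1
((G + O(15)) - 1280/49) - 1*2249 = ((-1523 + 1) - 1280/49) - 1*2249 = (-1522 - 1280*1/49) - 2249 = (-1522 - 1280/49) - 2249 = -75858/49 - 2249 = -186059/49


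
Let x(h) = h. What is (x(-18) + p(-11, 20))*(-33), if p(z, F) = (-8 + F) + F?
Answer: -462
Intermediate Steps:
p(z, F) = -8 + 2*F
(x(-18) + p(-11, 20))*(-33) = (-18 + (-8 + 2*20))*(-33) = (-18 + (-8 + 40))*(-33) = (-18 + 32)*(-33) = 14*(-33) = -462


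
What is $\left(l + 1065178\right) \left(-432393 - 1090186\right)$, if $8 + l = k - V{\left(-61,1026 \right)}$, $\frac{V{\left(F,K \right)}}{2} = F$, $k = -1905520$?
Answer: $1279313508012$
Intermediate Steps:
$V{\left(F,K \right)} = 2 F$
$l = -1905406$ ($l = -8 - \left(1905520 + 2 \left(-61\right)\right) = -8 - 1905398 = -1905406$)
$\left(l + 1065178\right) \left(-432393 - 1090186\right) = \left(-1905406 + 1065178\right) \left(-432393 - 1090186\right) = \left(-840228\right) \left(-1522579\right) = 1279313508012$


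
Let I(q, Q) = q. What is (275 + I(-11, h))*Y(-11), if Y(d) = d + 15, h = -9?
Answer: 1056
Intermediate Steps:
Y(d) = 15 + d
(275 + I(-11, h))*Y(-11) = (275 - 11)*(15 - 11) = 264*4 = 1056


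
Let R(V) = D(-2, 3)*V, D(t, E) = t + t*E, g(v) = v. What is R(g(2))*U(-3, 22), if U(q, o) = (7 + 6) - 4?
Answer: -144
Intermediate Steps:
U(q, o) = 9 (U(q, o) = 13 - 4 = 9)
D(t, E) = t + E*t
R(V) = -8*V (R(V) = (-2*(1 + 3))*V = (-2*4)*V = -8*V)
R(g(2))*U(-3, 22) = -8*2*9 = -16*9 = -144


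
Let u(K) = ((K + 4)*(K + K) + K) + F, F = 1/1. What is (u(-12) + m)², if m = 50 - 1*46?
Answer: 34225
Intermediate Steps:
F = 1 (F = 1*1 = 1)
u(K) = 1 + K + 2*K*(4 + K) (u(K) = ((K + 4)*(K + K) + K) + 1 = ((4 + K)*(2*K) + K) + 1 = (2*K*(4 + K) + K) + 1 = (K + 2*K*(4 + K)) + 1 = 1 + K + 2*K*(4 + K))
m = 4 (m = 50 - 46 = 4)
(u(-12) + m)² = ((1 + 2*(-12)² + 9*(-12)) + 4)² = ((1 + 2*144 - 108) + 4)² = ((1 + 288 - 108) + 4)² = (181 + 4)² = 185² = 34225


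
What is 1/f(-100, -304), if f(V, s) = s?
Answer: -1/304 ≈ -0.0032895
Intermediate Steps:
1/f(-100, -304) = 1/(-304) = -1/304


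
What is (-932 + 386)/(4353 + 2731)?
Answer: -39/506 ≈ -0.077075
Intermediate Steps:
(-932 + 386)/(4353 + 2731) = -546/7084 = -546*1/7084 = -39/506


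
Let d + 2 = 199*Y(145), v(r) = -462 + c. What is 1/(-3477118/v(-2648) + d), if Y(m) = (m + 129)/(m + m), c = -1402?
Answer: 135140/277229891 ≈ 0.00048747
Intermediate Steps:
Y(m) = (129 + m)/(2*m) (Y(m) = (129 + m)/((2*m)) = (129 + m)*(1/(2*m)) = (129 + m)/(2*m))
v(r) = -1864 (v(r) = -462 - 1402 = -1864)
d = 26973/145 (d = -2 + 199*((½)*(129 + 145)/145) = -2 + 199*((½)*(1/145)*274) = -2 + 199*(137/145) = -2 + 27263/145 = 26973/145 ≈ 186.02)
1/(-3477118/v(-2648) + d) = 1/(-3477118/(-1864) + 26973/145) = 1/(-3477118*(-1/1864) + 26973/145) = 1/(1738559/932 + 26973/145) = 1/(277229891/135140) = 135140/277229891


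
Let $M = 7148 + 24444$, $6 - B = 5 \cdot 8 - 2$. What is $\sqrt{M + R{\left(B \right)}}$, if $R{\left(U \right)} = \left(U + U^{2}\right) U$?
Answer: $2 i \sqrt{38} \approx 12.329 i$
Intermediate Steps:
$B = -32$ ($B = 6 - \left(5 \cdot 8 - 2\right) = 6 - \left(40 - 2\right) = 6 - 38 = -32$)
$R{\left(U \right)} = U \left(U + U^{2}\right)$
$M = 31592$
$\sqrt{M + R{\left(B \right)}} = \sqrt{31592 + \left(-32\right)^{2} \left(1 - 32\right)} = \sqrt{31592 + 1024 \left(-31\right)} = \sqrt{31592 - 31744} = \sqrt{-152} = 2 i \sqrt{38}$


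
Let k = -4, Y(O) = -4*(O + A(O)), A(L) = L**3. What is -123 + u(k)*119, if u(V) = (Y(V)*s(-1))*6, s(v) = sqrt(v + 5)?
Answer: 388293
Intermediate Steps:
s(v) = sqrt(5 + v)
Y(O) = -4*O - 4*O**3 (Y(O) = -4*(O + O**3) = -4*O - 4*O**3)
u(V) = 48*V*(-1 - V**2) (u(V) = ((4*V*(-1 - V**2))*sqrt(5 - 1))*6 = ((4*V*(-1 - V**2))*sqrt(4))*6 = ((4*V*(-1 - V**2))*2)*6 = (8*V*(-1 - V**2))*6 = 48*V*(-1 - V**2))
-123 + u(k)*119 = -123 + (48*(-4)*(-1 - 1*(-4)**2))*119 = -123 + (48*(-4)*(-1 - 1*16))*119 = -123 + (48*(-4)*(-1 - 16))*119 = -123 + (48*(-4)*(-17))*119 = -123 + 3264*119 = -123 + 388416 = 388293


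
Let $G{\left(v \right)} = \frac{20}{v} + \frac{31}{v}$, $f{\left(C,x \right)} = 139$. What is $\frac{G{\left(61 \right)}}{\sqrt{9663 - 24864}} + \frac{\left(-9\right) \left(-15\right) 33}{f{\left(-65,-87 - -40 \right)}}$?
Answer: $\frac{4455}{139} - \frac{17 i \sqrt{1689}}{103029} \approx 32.05 - 0.0067812 i$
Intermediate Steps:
$G{\left(v \right)} = \frac{51}{v}$
$\frac{G{\left(61 \right)}}{\sqrt{9663 - 24864}} + \frac{\left(-9\right) \left(-15\right) 33}{f{\left(-65,-87 - -40 \right)}} = \frac{51 \cdot \frac{1}{61}}{\sqrt{9663 - 24864}} + \frac{\left(-9\right) \left(-15\right) 33}{139} = \frac{51 \cdot \frac{1}{61}}{\sqrt{-15201}} + 135 \cdot 33 \cdot \frac{1}{139} = \frac{51}{61 \cdot 3 i \sqrt{1689}} + 4455 \cdot \frac{1}{139} = \frac{51 \left(- \frac{i \sqrt{1689}}{5067}\right)}{61} + \frac{4455}{139} = - \frac{17 i \sqrt{1689}}{103029} + \frac{4455}{139} = \frac{4455}{139} - \frac{17 i \sqrt{1689}}{103029}$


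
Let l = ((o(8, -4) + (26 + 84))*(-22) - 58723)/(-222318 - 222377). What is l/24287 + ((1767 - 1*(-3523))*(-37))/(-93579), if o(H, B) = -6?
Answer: 2113949889472819/1010681972267235 ≈ 2.0916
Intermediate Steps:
l = 61011/444695 (l = ((-6 + (26 + 84))*(-22) - 58723)/(-222318 - 222377) = ((-6 + 110)*(-22) - 58723)/(-444695) = (104*(-22) - 58723)*(-1/444695) = (-2288 - 58723)*(-1/444695) = -61011*(-1/444695) = 61011/444695 ≈ 0.13720)
l/24287 + ((1767 - 1*(-3523))*(-37))/(-93579) = (61011/444695)/24287 + ((1767 - 1*(-3523))*(-37))/(-93579) = (61011/444695)*(1/24287) + ((1767 + 3523)*(-37))*(-1/93579) = 61011/10800307465 + (5290*(-37))*(-1/93579) = 61011/10800307465 - 195730*(-1/93579) = 61011/10800307465 + 195730/93579 = 2113949889472819/1010681972267235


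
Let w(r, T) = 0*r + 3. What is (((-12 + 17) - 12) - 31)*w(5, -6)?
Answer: -114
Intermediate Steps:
w(r, T) = 3 (w(r, T) = 0 + 3 = 3)
(((-12 + 17) - 12) - 31)*w(5, -6) = (((-12 + 17) - 12) - 31)*3 = ((5 - 12) - 31)*3 = (-7 - 31)*3 = -38*3 = -114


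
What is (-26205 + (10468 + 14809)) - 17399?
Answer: -18327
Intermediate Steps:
(-26205 + (10468 + 14809)) - 17399 = (-26205 + 25277) - 17399 = -928 - 17399 = -18327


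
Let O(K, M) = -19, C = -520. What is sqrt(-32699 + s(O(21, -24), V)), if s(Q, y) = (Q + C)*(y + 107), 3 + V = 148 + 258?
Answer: I*sqrt(307589) ≈ 554.61*I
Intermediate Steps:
V = 403 (V = -3 + (148 + 258) = -3 + 406 = 403)
s(Q, y) = (-520 + Q)*(107 + y) (s(Q, y) = (Q - 520)*(y + 107) = (-520 + Q)*(107 + y))
sqrt(-32699 + s(O(21, -24), V)) = sqrt(-32699 + (-55640 - 520*403 + 107*(-19) - 19*403)) = sqrt(-32699 + (-55640 - 209560 - 2033 - 7657)) = sqrt(-32699 - 274890) = sqrt(-307589) = I*sqrt(307589)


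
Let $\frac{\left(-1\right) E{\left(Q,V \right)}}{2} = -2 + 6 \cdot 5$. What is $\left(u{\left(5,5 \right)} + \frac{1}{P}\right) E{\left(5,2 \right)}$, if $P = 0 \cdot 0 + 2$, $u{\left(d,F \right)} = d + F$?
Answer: $-588$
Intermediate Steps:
$u{\left(d,F \right)} = F + d$
$P = 2$ ($P = 0 + 2 = 2$)
$E{\left(Q,V \right)} = -56$ ($E{\left(Q,V \right)} = - 2 \left(-2 + 6 \cdot 5\right) = - 2 \left(-2 + 30\right) = \left(-2\right) 28 = -56$)
$\left(u{\left(5,5 \right)} + \frac{1}{P}\right) E{\left(5,2 \right)} = \left(\left(5 + 5\right) + \frac{1}{2}\right) \left(-56\right) = \left(10 + \frac{1}{2}\right) \left(-56\right) = \frac{21}{2} \left(-56\right) = -588$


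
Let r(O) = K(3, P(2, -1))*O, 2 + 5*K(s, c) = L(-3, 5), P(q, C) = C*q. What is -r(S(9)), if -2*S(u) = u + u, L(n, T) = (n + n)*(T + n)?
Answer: -126/5 ≈ -25.200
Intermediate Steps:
L(n, T) = 2*n*(T + n) (L(n, T) = (2*n)*(T + n) = 2*n*(T + n))
K(s, c) = -14/5 (K(s, c) = -2/5 + (2*(-3)*(5 - 3))/5 = -2/5 + (2*(-3)*2)/5 = -2/5 + (1/5)*(-12) = -2/5 - 12/5 = -14/5)
S(u) = -u (S(u) = -(u + u)/2 = -u)
r(O) = -14*O/5
-r(S(9)) = -(-14)*(-1*9)/5 = -(-14)*(-9)/5 = -1*126/5 = -126/5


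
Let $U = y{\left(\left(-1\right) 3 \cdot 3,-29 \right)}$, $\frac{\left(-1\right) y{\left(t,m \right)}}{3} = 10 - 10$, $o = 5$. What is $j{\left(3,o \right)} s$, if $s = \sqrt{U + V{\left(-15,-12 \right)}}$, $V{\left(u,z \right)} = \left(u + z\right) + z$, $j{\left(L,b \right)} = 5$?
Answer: $5 i \sqrt{39} \approx 31.225 i$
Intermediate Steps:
$V{\left(u,z \right)} = u + 2 z$
$y{\left(t,m \right)} = 0$ ($y{\left(t,m \right)} = - 3 \left(10 - 10\right) = \left(-3\right) 0 = 0$)
$U = 0$
$s = i \sqrt{39}$ ($s = \sqrt{0 + \left(-15 + 2 \left(-12\right)\right)} = \sqrt{0 - 39} = \sqrt{-39} = i \sqrt{39} \approx 6.245 i$)
$j{\left(3,o \right)} s = 5 i \sqrt{39}$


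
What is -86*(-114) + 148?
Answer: 9952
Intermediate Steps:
-86*(-114) + 148 = 9804 + 148 = 9952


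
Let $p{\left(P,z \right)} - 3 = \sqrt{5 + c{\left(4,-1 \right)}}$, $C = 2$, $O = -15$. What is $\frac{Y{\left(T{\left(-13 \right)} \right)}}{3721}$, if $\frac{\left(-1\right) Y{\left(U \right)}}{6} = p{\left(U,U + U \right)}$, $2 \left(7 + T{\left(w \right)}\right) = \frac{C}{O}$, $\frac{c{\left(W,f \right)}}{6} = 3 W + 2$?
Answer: $- \frac{18}{3721} - \frac{6 \sqrt{89}}{3721} \approx -0.020049$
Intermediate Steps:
$c{\left(W,f \right)} = 12 + 18 W$ ($c{\left(W,f \right)} = 6 \left(3 W + 2\right) = 6 \left(2 + 3 W\right) = 12 + 18 W$)
$T{\left(w \right)} = - \frac{106}{15}$ ($T{\left(w \right)} = -7 + \frac{2 \frac{1}{-15}}{2} = -7 + \frac{2 \left(- \frac{1}{15}\right)}{2} = -7 + \frac{1}{2} \left(- \frac{2}{15}\right) = -7 - \frac{1}{15} = - \frac{106}{15}$)
$p{\left(P,z \right)} = 3 + \sqrt{89}$ ($p{\left(P,z \right)} = 3 + \sqrt{5 + \left(12 + 18 \cdot 4\right)} = 3 + \sqrt{5 + \left(12 + 72\right)} = 3 + \sqrt{5 + 84} = 3 + \sqrt{89}$)
$Y{\left(U \right)} = -18 - 6 \sqrt{89}$ ($Y{\left(U \right)} = - 6 \left(3 + \sqrt{89}\right) = -18 - 6 \sqrt{89}$)
$\frac{Y{\left(T{\left(-13 \right)} \right)}}{3721} = \frac{-18 - 6 \sqrt{89}}{3721} = \left(-18 - 6 \sqrt{89}\right) \frac{1}{3721} = - \frac{18}{3721} - \frac{6 \sqrt{89}}{3721}$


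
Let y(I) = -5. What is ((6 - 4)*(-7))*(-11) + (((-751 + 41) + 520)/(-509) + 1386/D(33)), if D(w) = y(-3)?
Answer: -312594/2545 ≈ -122.83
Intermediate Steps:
D(w) = -5
((6 - 4)*(-7))*(-11) + (((-751 + 41) + 520)/(-509) + 1386/D(33)) = ((6 - 4)*(-7))*(-11) + (((-751 + 41) + 520)/(-509) + 1386/(-5)) = (2*(-7))*(-11) + ((-710 + 520)*(-1/509) + 1386*(-⅕)) = -14*(-11) + (-190*(-1/509) - 1386/5) = 154 + (190/509 - 1386/5) = 154 - 704524/2545 = -312594/2545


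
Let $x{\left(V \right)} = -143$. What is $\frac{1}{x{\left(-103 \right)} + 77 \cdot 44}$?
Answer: $\frac{1}{3245} \approx 0.00030817$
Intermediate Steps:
$\frac{1}{x{\left(-103 \right)} + 77 \cdot 44} = \frac{1}{-143 + 77 \cdot 44} = \frac{1}{-143 + 3388} = \frac{1}{3245}$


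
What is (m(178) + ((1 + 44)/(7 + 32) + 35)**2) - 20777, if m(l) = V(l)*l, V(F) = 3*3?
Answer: -3019675/169 ≈ -17868.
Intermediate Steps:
V(F) = 9
m(l) = 9*l
(m(178) + ((1 + 44)/(7 + 32) + 35)**2) - 20777 = (9*178 + ((1 + 44)/(7 + 32) + 35)**2) - 20777 = (1602 + (45/39 + 35)**2) - 20777 = (1602 + (45*(1/39) + 35)**2) - 20777 = (1602 + (15/13 + 35)**2) - 20777 = (1602 + (470/13)**2) - 20777 = (1602 + 220900/169) - 20777 = 491638/169 - 20777 = -3019675/169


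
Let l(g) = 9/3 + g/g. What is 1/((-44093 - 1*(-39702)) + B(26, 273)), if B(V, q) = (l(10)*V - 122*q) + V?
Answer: -1/37567 ≈ -2.6619e-5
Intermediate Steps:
l(g) = 4 (l(g) = 9*(⅓) + 1 = 3 + 1 = 4)
B(V, q) = -122*q + 5*V (B(V, q) = (4*V - 122*q) + V = (-122*q + 4*V) + V = -122*q + 5*V)
1/((-44093 - 1*(-39702)) + B(26, 273)) = 1/((-44093 - 1*(-39702)) + (-122*273 + 5*26)) = 1/((-44093 + 39702) + (-33306 + 130)) = 1/(-4391 - 33176) = 1/(-37567) = -1/37567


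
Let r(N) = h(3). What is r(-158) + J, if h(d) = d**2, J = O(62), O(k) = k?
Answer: 71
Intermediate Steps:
J = 62
r(N) = 9 (r(N) = 3**2 = 9)
r(-158) + J = 9 + 62 = 71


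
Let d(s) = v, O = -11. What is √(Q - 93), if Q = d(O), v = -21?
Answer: I*√114 ≈ 10.677*I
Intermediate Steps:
d(s) = -21
Q = -21
√(Q - 93) = √(-21 - 93) = √(-114) = I*√114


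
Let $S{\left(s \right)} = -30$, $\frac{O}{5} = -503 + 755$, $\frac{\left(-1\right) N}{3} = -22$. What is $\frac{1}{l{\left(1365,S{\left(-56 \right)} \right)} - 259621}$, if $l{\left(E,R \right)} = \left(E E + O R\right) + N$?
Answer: $\frac{1}{1565870} \approx 6.3862 \cdot 10^{-7}$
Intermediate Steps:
$N = 66$ ($N = \left(-3\right) \left(-22\right) = 66$)
$O = 1260$ ($O = 5 \left(-503 + 755\right) = 5 \cdot 252 = 1260$)
$l{\left(E,R \right)} = 66 + E^{2} + 1260 R$ ($l{\left(E,R \right)} = \left(E E + 1260 R\right) + 66 = \left(E^{2} + 1260 R\right) + 66 = 66 + E^{2} + 1260 R$)
$\frac{1}{l{\left(1365,S{\left(-56 \right)} \right)} - 259621} = \frac{1}{\left(66 + 1365^{2} + 1260 \left(-30\right)\right) - 259621} = \frac{1}{\left(66 + 1863225 - 37800\right) - 259621} = \frac{1}{1825491 - 259621} = \frac{1}{1565870}$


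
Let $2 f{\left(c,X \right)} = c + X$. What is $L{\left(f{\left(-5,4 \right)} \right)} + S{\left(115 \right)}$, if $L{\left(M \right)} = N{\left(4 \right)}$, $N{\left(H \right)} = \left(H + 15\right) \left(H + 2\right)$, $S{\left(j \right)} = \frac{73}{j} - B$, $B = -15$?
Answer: $\frac{14908}{115} \approx 129.63$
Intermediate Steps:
$S{\left(j \right)} = 15 + \frac{73}{j}$ ($S{\left(j \right)} = \frac{73}{j} - -15 = \frac{73}{j} + 15 = 15 + \frac{73}{j}$)
$N{\left(H \right)} = \left(2 + H\right) \left(15 + H\right)$ ($N{\left(H \right)} = \left(15 + H\right) \left(2 + H\right) = \left(2 + H\right) \left(15 + H\right)$)
$f{\left(c,X \right)} = \frac{X}{2} + \frac{c}{2}$ ($f{\left(c,X \right)} = \frac{c + X}{2} = \frac{X + c}{2} = \frac{X}{2} + \frac{c}{2}$)
$L{\left(M \right)} = 114$ ($L{\left(M \right)} = 30 + 4^{2} + 17 \cdot 4 = 30 + 16 + 68 = 114$)
$L{\left(f{\left(-5,4 \right)} \right)} + S{\left(115 \right)} = 114 + \left(15 + \frac{73}{115}\right) = 114 + \frac{1798}{115} = \frac{14908}{115}$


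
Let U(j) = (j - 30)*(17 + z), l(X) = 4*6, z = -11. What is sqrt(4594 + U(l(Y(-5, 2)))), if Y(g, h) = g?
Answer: sqrt(4558) ≈ 67.513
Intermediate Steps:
l(X) = 24
U(j) = -180 + 6*j (U(j) = (j - 30)*(17 - 11) = (-30 + j)*6 = -180 + 6*j)
sqrt(4594 + U(l(Y(-5, 2)))) = sqrt(4594 + (-180 + 6*24)) = sqrt(4594 + (-180 + 144)) = sqrt(4594 - 36) = sqrt(4558)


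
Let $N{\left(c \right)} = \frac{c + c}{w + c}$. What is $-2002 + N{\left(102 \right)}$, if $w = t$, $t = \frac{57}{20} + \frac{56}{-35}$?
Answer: $- \frac{826010}{413} \approx -2000.0$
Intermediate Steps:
$t = \frac{5}{4}$ ($t = 57 \cdot \frac{1}{20} + 56 \left(- \frac{1}{35}\right) = \frac{57}{20} - \frac{8}{5} = \frac{5}{4} \approx 1.25$)
$w = \frac{5}{4} \approx 1.25$
$N{\left(c \right)} = \frac{2 c}{\frac{5}{4} + c}$ ($N{\left(c \right)} = \frac{c + c}{\frac{5}{4} + c} = \frac{2 c}{\frac{5}{4} + c}$)
$-2002 + N{\left(102 \right)} = -2002 + 8 \cdot 102 \frac{1}{5 + 4 \cdot 102} = -2002 + 8 \cdot 102 \frac{1}{5 + 408} = -2002 + 8 \cdot 102 \cdot \frac{1}{413} = -2002 + \frac{816}{413} = - \frac{826010}{413}$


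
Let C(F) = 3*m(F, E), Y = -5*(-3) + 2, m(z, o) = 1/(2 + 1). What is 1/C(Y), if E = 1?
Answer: 1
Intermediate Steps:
m(z, o) = ⅓ (m(z, o) = 1/3 = ⅓)
Y = 17 (Y = 15 + 2 = 17)
C(F) = 1 (C(F) = 3*(⅓) = 1)
1/C(Y) = 1/1 = 1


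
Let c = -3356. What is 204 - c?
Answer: 3560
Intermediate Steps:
204 - c = 204 - 1*(-3356) = 204 + 3356 = 3560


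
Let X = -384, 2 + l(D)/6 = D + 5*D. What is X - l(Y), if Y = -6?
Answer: -156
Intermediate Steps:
l(D) = -12 + 36*D (l(D) = -12 + 6*(D + 5*D) = -12 + 6*(6*D) = -12 + 36*D)
X - l(Y) = -384 - (-12 + 36*(-6)) = -384 - (-12 - 216) = -384 - 1*(-228) = -384 + 228 = -156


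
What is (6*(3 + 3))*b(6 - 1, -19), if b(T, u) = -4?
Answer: -144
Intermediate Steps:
(6*(3 + 3))*b(6 - 1, -19) = (6*(3 + 3))*(-4) = (6*6)*(-4) = 36*(-4) = -144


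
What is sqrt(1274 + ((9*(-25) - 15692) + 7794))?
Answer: 3*I*sqrt(761) ≈ 82.759*I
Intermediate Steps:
sqrt(1274 + ((9*(-25) - 15692) + 7794)) = sqrt(1274 + ((-225 - 15692) + 7794)) = sqrt(1274 + (-15917 + 7794)) = sqrt(1274 - 8123) = sqrt(-6849) = 3*I*sqrt(761)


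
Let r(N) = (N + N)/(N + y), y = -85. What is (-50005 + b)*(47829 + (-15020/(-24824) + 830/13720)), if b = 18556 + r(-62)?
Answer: -313779453767311799/208608484 ≈ -1.5042e+9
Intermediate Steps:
r(N) = 2*N/(-85 + N) (r(N) = (N + N)/(N - 85) = (2*N)/(-85 + N) = 2*N/(-85 + N))
b = 2727856/147 (b = 18556 + 2*(-62)/(-85 - 62) = 18556 + 2*(-62)/(-147) = 18556 + 2*(-62)*(-1/147) = 18556 + 124/147 = 2727856/147 ≈ 18557.)
(-50005 + b)*(47829 + (-15020/(-24824) + 830/13720)) = (-50005 + 2727856/147)*(47829 + (-15020/(-24824) + 830/13720)) = -4622879*(47829 + (-15020*(-1/24824) + 830*(1/13720)))/147 = -4622879*(47829 + (3755/6206 + 83/1372))/147 = -4622879*(47829 + 2833479/4257316)/147 = -4622879/147*203626000443/4257316 = -313779453767311799/208608484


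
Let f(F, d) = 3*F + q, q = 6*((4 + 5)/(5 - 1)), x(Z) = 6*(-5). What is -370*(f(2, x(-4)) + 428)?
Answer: -165575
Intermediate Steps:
x(Z) = -30
q = 27/2 (q = 6*(9/4) = 27/2 ≈ 13.500)
f(F, d) = 27/2 + 3*F (f(F, d) = 3*F + 27/2 = 27/2 + 3*F)
-370*(f(2, x(-4)) + 428) = -370*((27/2 + 3*2) + 428) = -370*((27/2 + 6) + 428) = -370*(39/2 + 428) = -370*895/2 = -165575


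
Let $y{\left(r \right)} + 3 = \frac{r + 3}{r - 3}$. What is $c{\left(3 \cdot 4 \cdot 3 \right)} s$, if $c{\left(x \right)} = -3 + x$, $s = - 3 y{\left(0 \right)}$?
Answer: $396$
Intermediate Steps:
$y{\left(r \right)} = -3 + \frac{3 + r}{-3 + r}$ ($y{\left(r \right)} = -3 + \frac{r + 3}{r - 3} = -3 + \frac{3 + r}{-3 + r}$)
$s = 12$ ($s = - 3 \frac{2 \left(6 - 0\right)}{-3 + 0} = - 3 \frac{2 \left(6 + 0\right)}{-3} = - 3 \cdot 2 \left(- \frac{1}{3}\right) 6 = \left(-3\right) \left(-4\right) = 12$)
$c{\left(3 \cdot 4 \cdot 3 \right)} s = \left(-3 + 3 \cdot 4 \cdot 3\right) 12 = \left(-3 + 12 \cdot 3\right) 12 = \left(-3 + 36\right) 12 = 33 \cdot 12 = 396$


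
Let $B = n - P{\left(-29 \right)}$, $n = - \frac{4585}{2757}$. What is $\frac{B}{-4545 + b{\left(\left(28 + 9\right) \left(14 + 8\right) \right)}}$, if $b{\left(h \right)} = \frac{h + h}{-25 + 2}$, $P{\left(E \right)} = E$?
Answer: $- \frac{1733464}{292691391} \approx -0.0059225$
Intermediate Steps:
$n = - \frac{4585}{2757}$ ($n = \left(-4585\right) \frac{1}{2757} = - \frac{4585}{2757} \approx -1.663$)
$B = \frac{75368}{2757}$ ($B = - \frac{4585}{2757} - -29 = - \frac{4585}{2757} + 29 = \frac{75368}{2757} \approx 27.337$)
$b{\left(h \right)} = - \frac{2 h}{23}$ ($b{\left(h \right)} = \frac{2 h}{-23} = 2 h \left(- \frac{1}{23}\right) = - \frac{2 h}{23}$)
$\frac{B}{-4545 + b{\left(\left(28 + 9\right) \left(14 + 8\right) \right)}} = \frac{75368}{2757 \left(-4545 - \frac{2 \left(28 + 9\right) \left(14 + 8\right)}{23}\right)} = \frac{75368}{2757 \left(-4545 - \frac{2 \cdot 37 \cdot 22}{23}\right)} = \frac{75368}{2757 \left(-4545 - \frac{1628}{23}\right)} = \frac{75368}{2757 \left(- \frac{106163}{23}\right)} = \frac{75368}{2757} \left(- \frac{23}{106163}\right) = - \frac{1733464}{292691391}$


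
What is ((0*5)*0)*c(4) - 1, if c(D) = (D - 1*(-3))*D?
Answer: -1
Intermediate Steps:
c(D) = D*(3 + D) (c(D) = (D + 3)*D = (3 + D)*D = D*(3 + D))
((0*5)*0)*c(4) - 1 = ((0*5)*0)*(4*(3 + 4)) - 1 = (0*0)*(4*7) - 1 = 0*28 - 1 = 0 - 1 = -1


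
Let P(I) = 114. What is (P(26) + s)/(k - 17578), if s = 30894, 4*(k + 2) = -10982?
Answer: -62016/40651 ≈ -1.5256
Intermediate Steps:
k = -5495/2 (k = -2 + (1/4)*(-10982) = -2 - 5491/2 = -5495/2 ≈ -2747.5)
(P(26) + s)/(k - 17578) = (114 + 30894)/(-5495/2 - 17578) = 31008/(-40651/2) = 31008*(-2/40651) = -62016/40651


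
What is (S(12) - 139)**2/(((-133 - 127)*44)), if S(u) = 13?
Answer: -3969/2860 ≈ -1.3878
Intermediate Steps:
(S(12) - 139)**2/(((-133 - 127)*44)) = (13 - 139)**2/(((-133 - 127)*44)) = (-126)**2/((-260*44)) = 15876/(-11440) = 15876*(-1/11440) = -3969/2860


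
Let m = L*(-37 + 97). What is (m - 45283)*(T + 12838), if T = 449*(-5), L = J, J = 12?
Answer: -472055859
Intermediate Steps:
L = 12
m = 720 (m = 12*(-37 + 97) = 12*60 = 720)
T = -2245
(m - 45283)*(T + 12838) = (720 - 45283)*(-2245 + 12838) = -44563*10593 = -472055859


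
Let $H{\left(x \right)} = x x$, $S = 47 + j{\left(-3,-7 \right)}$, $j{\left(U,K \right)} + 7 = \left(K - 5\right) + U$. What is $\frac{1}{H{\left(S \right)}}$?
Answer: $\frac{1}{625} \approx 0.0016$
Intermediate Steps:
$j{\left(U,K \right)} = -12 + K + U$ ($j{\left(U,K \right)} = -7 + \left(\left(K - 5\right) + U\right) = -7 + \left(\left(-5 + K\right) + U\right) = -7 + \left(-5 + K + U\right) = -12 + K + U$)
$S = 25$ ($S = 47 - 22 = 25$)
$H{\left(x \right)} = x^{2}$
$\frac{1}{H{\left(S \right)}} = \frac{1}{25^{2}} = \frac{1}{625}$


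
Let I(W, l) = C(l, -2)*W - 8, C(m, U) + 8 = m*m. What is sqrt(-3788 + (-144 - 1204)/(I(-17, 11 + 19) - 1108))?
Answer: I*sqrt(62746469610)/4070 ≈ 61.546*I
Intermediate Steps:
C(m, U) = -8 + m**2 (C(m, U) = -8 + m*m = -8 + m**2)
I(W, l) = -8 + W*(-8 + l**2) (I(W, l) = (-8 + l**2)*W - 8 = W*(-8 + l**2) - 8 = -8 + W*(-8 + l**2))
sqrt(-3788 + (-144 - 1204)/(I(-17, 11 + 19) - 1108)) = sqrt(-3788 + (-144 - 1204)/((-8 - 17*(-8 + (11 + 19)**2)) - 1108)) = sqrt(-3788 - 1348/((-8 - 17*(-8 + 30**2)) - 1108)) = sqrt(-3788 - 1348/((-8 - 17*(-8 + 900)) - 1108)) = sqrt(-3788 - 1348/((-8 - 17*892) - 1108)) = sqrt(-3788 - 1348/((-8 - 15164) - 1108)) = sqrt(-3788 - 1348/(-15172 - 1108)) = sqrt(-3788 - 1348/(-16280)) = sqrt(-3788 - 1348*(-1/16280)) = sqrt(-3788 + 337/4070) = sqrt(-15416823/4070) = I*sqrt(62746469610)/4070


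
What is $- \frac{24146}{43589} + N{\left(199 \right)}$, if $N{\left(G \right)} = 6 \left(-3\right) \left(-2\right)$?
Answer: $\frac{1545058}{43589} \approx 35.446$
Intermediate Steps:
$N{\left(G \right)} = 36$ ($N{\left(G \right)} = \left(-18\right) \left(-2\right) = 36$)
$- \frac{24146}{43589} + N{\left(199 \right)} = - \frac{24146}{43589} + 36 = \frac{1545058}{43589}$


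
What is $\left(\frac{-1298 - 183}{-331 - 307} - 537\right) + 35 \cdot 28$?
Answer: $\frac{284115}{638} \approx 445.32$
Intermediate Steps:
$\left(\frac{-1298 - 183}{-331 - 307} - 537\right) + 35 \cdot 28 = \left(- \frac{1481}{-638} - 537\right) + 980 = \left(\left(-1481\right) \left(- \frac{1}{638}\right) - 537\right) + 980 = \left(\frac{1481}{638} - 537\right) + 980 = - \frac{341125}{638} + 980 = \frac{284115}{638}$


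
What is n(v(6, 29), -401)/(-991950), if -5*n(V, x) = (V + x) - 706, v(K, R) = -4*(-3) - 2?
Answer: -1097/4959750 ≈ -0.00022118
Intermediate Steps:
v(K, R) = 10 (v(K, R) = 12 - 2 = 10)
n(V, x) = 706/5 - V/5 - x/5 (n(V, x) = -((V + x) - 706)/5 = -(-706 + V + x)/5 = 706/5 - V/5 - x/5)
n(v(6, 29), -401)/(-991950) = (706/5 - ⅕*10 - ⅕*(-401))/(-991950) = (706/5 - 2 + 401/5)*(-1/991950) = (1097/5)*(-1/991950) = -1097/4959750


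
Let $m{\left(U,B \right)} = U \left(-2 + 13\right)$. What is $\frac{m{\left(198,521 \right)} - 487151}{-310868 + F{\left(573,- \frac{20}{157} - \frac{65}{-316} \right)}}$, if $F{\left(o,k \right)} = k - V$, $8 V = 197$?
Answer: $\frac{48120960952}{30848002053} \approx 1.5599$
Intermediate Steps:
$V = \frac{197}{8}$ ($V = \frac{1}{8} \cdot 197 = \frac{197}{8} \approx 24.625$)
$m{\left(U,B \right)} = 11 U$ ($m{\left(U,B \right)} = U 11 = 11 U$)
$F{\left(o,k \right)} = - \frac{197}{8} + k$ ($F{\left(o,k \right)} = k - \frac{197}{8} = - \frac{197}{8} + k$)
$\frac{m{\left(198,521 \right)} - 487151}{-310868 + F{\left(573,- \frac{20}{157} - \frac{65}{-316} \right)}} = \frac{11 \cdot 198 - 487151}{-310868 - \frac{2435621}{99224}} = \frac{2178 - 487151}{-310868 - \frac{2435621}{99224}} = - \frac{484973}{-310868 + \left(- \frac{197}{8} + \left(- \frac{20}{157} + \frac{65}{316}\right)\right)} = - \frac{484973}{-310868 + \left(- \frac{197}{8} + \frac{3885}{49612}\right)} = - \frac{484973}{-310868 - \frac{2435621}{99224}} = - \frac{484973}{- \frac{30848002053}{99224}} = \left(-484973\right) \left(- \frac{99224}{30848002053}\right) = \frac{48120960952}{30848002053}$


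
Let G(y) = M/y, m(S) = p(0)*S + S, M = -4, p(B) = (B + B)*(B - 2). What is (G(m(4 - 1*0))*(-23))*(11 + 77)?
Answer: 2024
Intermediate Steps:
p(B) = 2*B*(-2 + B) (p(B) = (2*B)*(-2 + B) = 2*B*(-2 + B))
m(S) = S (m(S) = (2*0*(-2 + 0))*S + S = (2*0*(-2))*S + S = 0*S + S = 0 + S = S)
G(y) = -4/y
(G(m(4 - 1*0))*(-23))*(11 + 77) = (-4/(4 - 1*0)*(-23))*(11 + 77) = (-4/(4 + 0)*(-23))*88 = (-4/4*(-23))*88 = (-4*¼*(-23))*88 = -1*(-23)*88 = 23*88 = 2024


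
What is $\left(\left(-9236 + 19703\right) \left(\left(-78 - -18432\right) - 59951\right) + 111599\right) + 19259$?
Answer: $-435264941$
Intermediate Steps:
$\left(\left(-9236 + 19703\right) \left(\left(-78 - -18432\right) - 59951\right) + 111599\right) + 19259 = \left(10467 \left(\left(-78 + 18432\right) - 59951\right) + 111599\right) + 19259 = \left(10467 \left(18354 - 59951\right) + 111599\right) + 19259 = \left(10467 \left(-41597\right) + 111599\right) + 19259 = \left(-435395799 + 111599\right) + 19259 = -435284200 + 19259 = -435264941$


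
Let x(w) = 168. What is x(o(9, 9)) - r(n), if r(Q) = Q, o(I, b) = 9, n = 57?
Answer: 111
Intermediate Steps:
x(o(9, 9)) - r(n) = 168 - 1*57 = 168 - 57 = 111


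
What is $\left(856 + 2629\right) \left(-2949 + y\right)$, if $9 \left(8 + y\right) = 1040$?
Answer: $- \frac{89121905}{9} \approx -9.9024 \cdot 10^{6}$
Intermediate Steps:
$y = \frac{968}{9}$ ($y = -8 + \frac{1}{9} \cdot 1040 = -8 + \frac{1040}{9} = \frac{968}{9} \approx 107.56$)
$\left(856 + 2629\right) \left(-2949 + y\right) = \left(856 + 2629\right) \left(-2949 + \frac{968}{9}\right) = 3485 \left(- \frac{25573}{9}\right) = - \frac{89121905}{9}$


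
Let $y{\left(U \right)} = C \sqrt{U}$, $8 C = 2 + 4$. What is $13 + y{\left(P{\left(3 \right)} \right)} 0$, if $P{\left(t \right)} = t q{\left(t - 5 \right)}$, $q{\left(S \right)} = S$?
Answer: $13$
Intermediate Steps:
$C = \frac{3}{4}$ ($C = \frac{2 + 4}{8} = \frac{1}{8} \cdot 6 = \frac{3}{4} \approx 0.75$)
$P{\left(t \right)} = t \left(-5 + t\right)$ ($P{\left(t \right)} = t \left(t - 5\right) = t \left(-5 + t\right)$)
$y{\left(U \right)} = \frac{3 \sqrt{U}}{4}$
$13 + y{\left(P{\left(3 \right)} \right)} 0 = 13 + \frac{3 \sqrt{3 \left(-5 + 3\right)}}{4} \cdot 0 = 13 + \frac{3 \sqrt{3 \left(-2\right)}}{4} \cdot 0 = 13 + \frac{3 \sqrt{-6}}{4} \cdot 0 = 13 + \frac{3 i \sqrt{6}}{4} \cdot 0 = 13 + 0 = 13$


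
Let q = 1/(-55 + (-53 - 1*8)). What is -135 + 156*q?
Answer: -3954/29 ≈ -136.34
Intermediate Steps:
q = -1/116 (q = 1/(-55 + (-53 - 8)) = 1/(-55 - 61) = 1/(-116) = -1/116 ≈ -0.0086207)
-135 + 156*q = -135 + 156*(-1/116) = -135 - 39/29 = -3954/29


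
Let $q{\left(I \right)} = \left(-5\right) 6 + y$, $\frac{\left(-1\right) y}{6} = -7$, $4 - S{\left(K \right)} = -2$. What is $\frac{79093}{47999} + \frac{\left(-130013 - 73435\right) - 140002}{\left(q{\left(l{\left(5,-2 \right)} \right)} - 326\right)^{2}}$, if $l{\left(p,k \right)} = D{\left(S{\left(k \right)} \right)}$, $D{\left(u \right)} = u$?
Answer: $- \frac{620500223}{338036386} \approx -1.8356$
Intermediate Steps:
$S{\left(K \right)} = 6$ ($S{\left(K \right)} = 4 - -2 = 4 + 2 = 6$)
$l{\left(p,k \right)} = 6$
$y = 42$ ($y = \left(-6\right) \left(-7\right) = 42$)
$q{\left(I \right)} = 12$ ($q{\left(I \right)} = \left(-5\right) 6 + 42 = -30 + 42 = 12$)
$\frac{79093}{47999} + \frac{\left(-130013 - 73435\right) - 140002}{\left(q{\left(l{\left(5,-2 \right)} \right)} - 326\right)^{2}} = \frac{79093}{47999} + \frac{\left(-130013 - 73435\right) - 140002}{\left(12 - 326\right)^{2}} = 79093 \cdot \frac{1}{47999} + \frac{-203448 - 140002}{\left(-314\right)^{2}} = \frac{11299}{6857} - \frac{343450}{98596} = \frac{11299}{6857} - \frac{171725}{49298} = - \frac{620500223}{338036386}$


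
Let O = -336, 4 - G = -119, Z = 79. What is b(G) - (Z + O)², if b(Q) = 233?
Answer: -65816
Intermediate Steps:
G = 123 (G = 4 - 1*(-119) = 4 + 119 = 123)
b(G) - (Z + O)² = 233 - (79 - 336)² = 233 - 1*(-257)² = 233 - 1*66049 = 233 - 66049 = -65816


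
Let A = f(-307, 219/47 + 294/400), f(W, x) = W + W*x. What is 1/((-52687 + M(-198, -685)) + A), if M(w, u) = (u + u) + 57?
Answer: -9400/526053463 ≈ -1.7869e-5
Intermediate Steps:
M(w, u) = 57 + 2*u (M(w, u) = 2*u + 57 = 57 + 2*u)
A = -18453463/9400 (A = -307*(1 + (219/47 + 294/400)) = -307*(1 + (219*(1/47) + 294*(1/400))) = -307*(1 + (219/47 + 147/200)) = -307*(1 + 50709/9400) = -307*60109/9400 = -18453463/9400 ≈ -1963.1)
1/((-52687 + M(-198, -685)) + A) = 1/((-52687 + (57 + 2*(-685))) - 18453463/9400) = 1/((-52687 + (57 - 1370)) - 18453463/9400) = 1/((-52687 - 1313) - 18453463/9400) = 1/(-54000 - 18453463/9400) = 1/(-526053463/9400) = -9400/526053463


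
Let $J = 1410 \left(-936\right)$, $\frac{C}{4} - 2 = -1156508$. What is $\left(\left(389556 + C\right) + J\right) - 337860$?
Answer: $-5894088$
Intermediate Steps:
$C = -4626024$ ($C = 8 + 4 \left(-1156508\right) = 8 - 4626032 = -4626024$)
$J = -1319760$
$\left(\left(389556 + C\right) + J\right) - 337860 = \left(\left(389556 - 4626024\right) - 1319760\right) - 337860 = \left(-4236468 - 1319760\right) - 337860 = -5556228 - 337860 = -5894088$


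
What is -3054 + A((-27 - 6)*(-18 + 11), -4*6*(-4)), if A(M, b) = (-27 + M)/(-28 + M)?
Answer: -619758/203 ≈ -3053.0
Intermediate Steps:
A(M, b) = (-27 + M)/(-28 + M)
-3054 + A((-27 - 6)*(-18 + 11), -4*6*(-4)) = -3054 + (-27 + (-27 - 6)*(-18 + 11))/(-28 + (-27 - 6)*(-18 + 11)) = -3054 + (-27 - 33*(-7))/(-28 - 33*(-7)) = -3054 + (-27 + 231)/(-28 + 231) = -3054 + 204/203 = -619758/203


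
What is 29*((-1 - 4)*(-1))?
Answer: 145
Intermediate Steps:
29*((-1 - 4)*(-1)) = 29*(-5*(-1)) = 29*5 = 145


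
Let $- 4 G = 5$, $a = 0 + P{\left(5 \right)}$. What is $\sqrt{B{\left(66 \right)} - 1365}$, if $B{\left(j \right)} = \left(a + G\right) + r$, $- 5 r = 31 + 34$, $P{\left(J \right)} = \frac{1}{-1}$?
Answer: $\frac{i \sqrt{5521}}{2} \approx 37.152 i$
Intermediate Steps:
$P{\left(J \right)} = -1$
$a = -1$ ($a = 0 - 1 = -1$)
$G = - \frac{5}{4}$ ($G = \left(- \frac{1}{4}\right) 5 = - \frac{5}{4} \approx -1.25$)
$r = -13$ ($r = - \frac{31 + 34}{5} = \left(- \frac{1}{5}\right) 65 = -13$)
$B{\left(j \right)} = - \frac{61}{4}$ ($B{\left(j \right)} = \left(-1 - \frac{5}{4}\right) - 13 = - \frac{9}{4} - 13 = - \frac{61}{4}$)
$\sqrt{B{\left(66 \right)} - 1365} = \sqrt{- \frac{61}{4} - 1365} = \sqrt{- \frac{5521}{4}} = \frac{i \sqrt{5521}}{2}$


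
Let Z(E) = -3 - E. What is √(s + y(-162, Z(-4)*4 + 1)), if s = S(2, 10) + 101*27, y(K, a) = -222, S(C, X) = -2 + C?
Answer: √2505 ≈ 50.050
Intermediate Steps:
s = 2727 (s = (-2 + 2) + 101*27 = 0 + 2727 = 2727)
√(s + y(-162, Z(-4)*4 + 1)) = √(2727 - 222) = √2505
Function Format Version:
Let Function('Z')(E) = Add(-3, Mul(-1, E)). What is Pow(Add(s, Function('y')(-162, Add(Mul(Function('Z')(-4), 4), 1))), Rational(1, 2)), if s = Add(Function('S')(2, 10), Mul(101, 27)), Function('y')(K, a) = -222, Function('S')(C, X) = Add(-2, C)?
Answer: Pow(2505, Rational(1, 2)) ≈ 50.050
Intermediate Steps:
s = 2727 (s = Add(Add(-2, 2), Mul(101, 27)) = Add(0, 2727) = 2727)
Pow(Add(s, Function('y')(-162, Add(Mul(Function('Z')(-4), 4), 1))), Rational(1, 2)) = Pow(Add(2727, -222), Rational(1, 2)) = Pow(2505, Rational(1, 2))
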